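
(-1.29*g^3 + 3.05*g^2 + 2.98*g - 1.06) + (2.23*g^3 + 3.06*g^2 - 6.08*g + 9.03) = 0.94*g^3 + 6.11*g^2 - 3.1*g + 7.97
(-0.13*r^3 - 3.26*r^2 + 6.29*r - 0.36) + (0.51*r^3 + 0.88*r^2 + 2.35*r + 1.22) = 0.38*r^3 - 2.38*r^2 + 8.64*r + 0.86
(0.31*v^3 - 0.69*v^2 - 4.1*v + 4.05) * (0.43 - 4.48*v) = -1.3888*v^4 + 3.2245*v^3 + 18.0713*v^2 - 19.907*v + 1.7415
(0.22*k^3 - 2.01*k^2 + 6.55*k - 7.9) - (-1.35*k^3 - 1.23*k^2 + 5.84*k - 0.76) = 1.57*k^3 - 0.78*k^2 + 0.71*k - 7.14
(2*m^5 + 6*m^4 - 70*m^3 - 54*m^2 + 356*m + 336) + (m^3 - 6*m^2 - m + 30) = 2*m^5 + 6*m^4 - 69*m^3 - 60*m^2 + 355*m + 366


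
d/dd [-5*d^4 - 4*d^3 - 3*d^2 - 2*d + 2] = -20*d^3 - 12*d^2 - 6*d - 2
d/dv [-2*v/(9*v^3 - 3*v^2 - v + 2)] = 2*(18*v^3 - 3*v^2 - 2)/(81*v^6 - 54*v^5 - 9*v^4 + 42*v^3 - 11*v^2 - 4*v + 4)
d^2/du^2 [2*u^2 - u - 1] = 4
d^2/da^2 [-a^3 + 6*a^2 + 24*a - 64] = 12 - 6*a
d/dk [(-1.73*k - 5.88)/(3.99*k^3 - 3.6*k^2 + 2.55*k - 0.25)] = (13.8054*k^3 + 64.1556*k^2 - 42.336*k + 15.4265)/(15.9201*k^6 - 28.728*k^5 + 33.309*k^4 - 20.355*k^3 + 8.3025*k^2 - 1.275*k + 0.0625)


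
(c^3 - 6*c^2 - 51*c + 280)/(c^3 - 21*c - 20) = (c^2 - c - 56)/(c^2 + 5*c + 4)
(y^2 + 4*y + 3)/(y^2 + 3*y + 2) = (y + 3)/(y + 2)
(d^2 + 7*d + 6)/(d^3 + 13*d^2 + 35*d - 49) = (d^2 + 7*d + 6)/(d^3 + 13*d^2 + 35*d - 49)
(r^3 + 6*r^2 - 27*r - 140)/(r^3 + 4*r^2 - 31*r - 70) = (r + 4)/(r + 2)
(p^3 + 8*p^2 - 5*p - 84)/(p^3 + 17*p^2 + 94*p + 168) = (p - 3)/(p + 6)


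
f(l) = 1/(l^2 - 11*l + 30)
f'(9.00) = -0.05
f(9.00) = 0.08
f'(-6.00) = 0.00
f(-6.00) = 0.01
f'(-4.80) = 0.00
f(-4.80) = 0.01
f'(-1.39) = 0.01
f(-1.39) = 0.02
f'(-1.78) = 0.01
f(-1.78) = 0.02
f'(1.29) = 0.03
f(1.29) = 0.06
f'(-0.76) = 0.01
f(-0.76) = 0.03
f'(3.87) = 0.56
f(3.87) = 0.42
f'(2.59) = 0.09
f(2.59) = 0.12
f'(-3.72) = 0.00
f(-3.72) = 0.01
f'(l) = (11 - 2*l)/(l^2 - 11*l + 30)^2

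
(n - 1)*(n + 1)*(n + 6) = n^3 + 6*n^2 - n - 6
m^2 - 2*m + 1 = (m - 1)^2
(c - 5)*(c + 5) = c^2 - 25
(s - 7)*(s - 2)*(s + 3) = s^3 - 6*s^2 - 13*s + 42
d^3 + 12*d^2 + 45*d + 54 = (d + 3)^2*(d + 6)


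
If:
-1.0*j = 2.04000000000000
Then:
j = -2.04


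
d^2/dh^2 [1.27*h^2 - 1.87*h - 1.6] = 2.54000000000000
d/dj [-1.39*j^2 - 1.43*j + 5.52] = -2.78*j - 1.43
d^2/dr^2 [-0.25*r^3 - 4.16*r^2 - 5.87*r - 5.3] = -1.5*r - 8.32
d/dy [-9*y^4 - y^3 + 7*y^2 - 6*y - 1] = -36*y^3 - 3*y^2 + 14*y - 6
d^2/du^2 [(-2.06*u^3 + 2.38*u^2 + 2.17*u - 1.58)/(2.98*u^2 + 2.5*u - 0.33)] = (-2.1316282072803e-14*u^4 - 26.722672*u^3 - 59.94624*u^2 - 59.168136*u - 18.75868)/(26.463592*u^6 + 66.603*u^5 + 47.083404*u^4 + 0.873999999999999*u^3 - 5.213934*u^2 + 0.81675*u - 0.035937)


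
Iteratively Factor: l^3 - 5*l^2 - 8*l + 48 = (l - 4)*(l^2 - l - 12) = (l - 4)^2*(l + 3)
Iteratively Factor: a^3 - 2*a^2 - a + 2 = (a - 2)*(a^2 - 1) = (a - 2)*(a - 1)*(a + 1)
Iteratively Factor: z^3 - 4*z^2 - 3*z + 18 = (z - 3)*(z^2 - z - 6) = (z - 3)*(z + 2)*(z - 3)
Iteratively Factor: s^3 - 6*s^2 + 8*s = (s - 2)*(s^2 - 4*s) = (s - 4)*(s - 2)*(s)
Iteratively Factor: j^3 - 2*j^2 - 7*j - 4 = (j + 1)*(j^2 - 3*j - 4) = (j + 1)^2*(j - 4)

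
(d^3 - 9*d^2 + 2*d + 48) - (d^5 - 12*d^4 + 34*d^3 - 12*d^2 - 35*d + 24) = -d^5 + 12*d^4 - 33*d^3 + 3*d^2 + 37*d + 24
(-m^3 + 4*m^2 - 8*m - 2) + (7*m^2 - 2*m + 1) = -m^3 + 11*m^2 - 10*m - 1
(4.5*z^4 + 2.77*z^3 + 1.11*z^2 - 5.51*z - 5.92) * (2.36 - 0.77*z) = -3.465*z^5 + 8.4871*z^4 + 5.6825*z^3 + 6.8623*z^2 - 8.4452*z - 13.9712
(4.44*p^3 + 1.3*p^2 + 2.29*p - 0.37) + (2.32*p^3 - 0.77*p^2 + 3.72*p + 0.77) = 6.76*p^3 + 0.53*p^2 + 6.01*p + 0.4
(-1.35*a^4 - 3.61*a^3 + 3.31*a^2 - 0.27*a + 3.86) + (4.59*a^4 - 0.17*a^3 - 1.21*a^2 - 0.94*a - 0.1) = 3.24*a^4 - 3.78*a^3 + 2.1*a^2 - 1.21*a + 3.76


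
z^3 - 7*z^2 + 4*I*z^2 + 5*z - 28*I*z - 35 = (z - 7)*(z - I)*(z + 5*I)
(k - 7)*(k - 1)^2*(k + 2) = k^4 - 7*k^3 - 3*k^2 + 23*k - 14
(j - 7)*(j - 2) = j^2 - 9*j + 14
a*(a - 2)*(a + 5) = a^3 + 3*a^2 - 10*a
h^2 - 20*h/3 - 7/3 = (h - 7)*(h + 1/3)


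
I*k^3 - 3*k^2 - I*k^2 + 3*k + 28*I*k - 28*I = (k - 4*I)*(k + 7*I)*(I*k - I)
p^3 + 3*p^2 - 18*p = p*(p - 3)*(p + 6)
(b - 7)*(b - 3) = b^2 - 10*b + 21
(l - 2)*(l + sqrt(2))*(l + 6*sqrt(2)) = l^3 - 2*l^2 + 7*sqrt(2)*l^2 - 14*sqrt(2)*l + 12*l - 24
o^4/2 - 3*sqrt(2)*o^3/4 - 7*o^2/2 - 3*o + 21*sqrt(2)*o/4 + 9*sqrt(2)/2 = (o/2 + 1/2)*(o - 3)*(o + 2)*(o - 3*sqrt(2)/2)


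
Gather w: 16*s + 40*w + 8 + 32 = 16*s + 40*w + 40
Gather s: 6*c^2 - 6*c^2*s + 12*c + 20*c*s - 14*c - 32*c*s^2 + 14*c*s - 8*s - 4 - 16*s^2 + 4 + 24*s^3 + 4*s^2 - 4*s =6*c^2 - 2*c + 24*s^3 + s^2*(-32*c - 12) + s*(-6*c^2 + 34*c - 12)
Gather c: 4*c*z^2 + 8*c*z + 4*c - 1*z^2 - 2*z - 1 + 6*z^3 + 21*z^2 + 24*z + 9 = c*(4*z^2 + 8*z + 4) + 6*z^3 + 20*z^2 + 22*z + 8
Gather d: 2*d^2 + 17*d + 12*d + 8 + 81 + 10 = 2*d^2 + 29*d + 99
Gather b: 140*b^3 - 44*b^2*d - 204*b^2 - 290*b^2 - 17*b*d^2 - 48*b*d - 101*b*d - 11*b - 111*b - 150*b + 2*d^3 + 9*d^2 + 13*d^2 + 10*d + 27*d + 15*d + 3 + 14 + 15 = 140*b^3 + b^2*(-44*d - 494) + b*(-17*d^2 - 149*d - 272) + 2*d^3 + 22*d^2 + 52*d + 32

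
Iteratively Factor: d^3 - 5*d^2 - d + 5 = (d + 1)*(d^2 - 6*d + 5) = (d - 5)*(d + 1)*(d - 1)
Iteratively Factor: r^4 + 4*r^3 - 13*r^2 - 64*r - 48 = (r + 3)*(r^3 + r^2 - 16*r - 16) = (r + 1)*(r + 3)*(r^2 - 16) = (r - 4)*(r + 1)*(r + 3)*(r + 4)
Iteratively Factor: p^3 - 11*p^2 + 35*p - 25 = (p - 1)*(p^2 - 10*p + 25) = (p - 5)*(p - 1)*(p - 5)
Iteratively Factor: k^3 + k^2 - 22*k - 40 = (k + 2)*(k^2 - k - 20) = (k - 5)*(k + 2)*(k + 4)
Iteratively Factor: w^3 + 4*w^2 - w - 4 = (w + 1)*(w^2 + 3*w - 4) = (w + 1)*(w + 4)*(w - 1)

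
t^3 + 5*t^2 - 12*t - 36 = (t - 3)*(t + 2)*(t + 6)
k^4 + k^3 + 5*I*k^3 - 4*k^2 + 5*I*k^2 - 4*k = k*(k + 1)*(k + I)*(k + 4*I)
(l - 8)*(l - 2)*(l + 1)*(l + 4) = l^4 - 5*l^3 - 30*l^2 + 40*l + 64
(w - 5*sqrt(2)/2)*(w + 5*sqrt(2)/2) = w^2 - 25/2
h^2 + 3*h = h*(h + 3)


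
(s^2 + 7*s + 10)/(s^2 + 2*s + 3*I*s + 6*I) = (s + 5)/(s + 3*I)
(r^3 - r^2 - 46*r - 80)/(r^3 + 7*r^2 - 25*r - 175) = (r^2 - 6*r - 16)/(r^2 + 2*r - 35)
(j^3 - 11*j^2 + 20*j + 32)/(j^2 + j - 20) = (j^2 - 7*j - 8)/(j + 5)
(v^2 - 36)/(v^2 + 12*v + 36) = (v - 6)/(v + 6)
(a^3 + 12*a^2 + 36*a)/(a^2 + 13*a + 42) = a*(a + 6)/(a + 7)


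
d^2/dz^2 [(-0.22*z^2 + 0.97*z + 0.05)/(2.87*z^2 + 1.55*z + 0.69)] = (17.936926*z^3 + 5.085066*z^2 - 10.190796*z - 2.242094)/(23.639903*z^6 + 38.301585*z^5 + 37.735908*z^4 + 22.140665*z^3 + 9.072396*z^2 + 2.213865*z + 0.328509)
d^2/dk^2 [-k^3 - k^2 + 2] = -6*k - 2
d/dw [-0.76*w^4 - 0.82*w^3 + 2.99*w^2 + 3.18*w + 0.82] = -3.04*w^3 - 2.46*w^2 + 5.98*w + 3.18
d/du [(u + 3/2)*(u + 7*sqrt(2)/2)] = 2*u + 3/2 + 7*sqrt(2)/2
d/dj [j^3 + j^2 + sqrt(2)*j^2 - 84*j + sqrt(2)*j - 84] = 3*j^2 + 2*j + 2*sqrt(2)*j - 84 + sqrt(2)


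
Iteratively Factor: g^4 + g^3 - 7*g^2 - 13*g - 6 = (g + 1)*(g^3 - 7*g - 6) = (g + 1)^2*(g^2 - g - 6) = (g + 1)^2*(g + 2)*(g - 3)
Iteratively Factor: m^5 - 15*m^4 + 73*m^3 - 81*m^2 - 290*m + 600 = (m - 5)*(m^4 - 10*m^3 + 23*m^2 + 34*m - 120) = (m - 5)*(m + 2)*(m^3 - 12*m^2 + 47*m - 60) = (m - 5)*(m - 4)*(m + 2)*(m^2 - 8*m + 15) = (m - 5)^2*(m - 4)*(m + 2)*(m - 3)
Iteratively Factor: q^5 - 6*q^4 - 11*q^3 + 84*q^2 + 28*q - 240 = (q + 2)*(q^4 - 8*q^3 + 5*q^2 + 74*q - 120) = (q - 4)*(q + 2)*(q^3 - 4*q^2 - 11*q + 30) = (q - 5)*(q - 4)*(q + 2)*(q^2 + q - 6) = (q - 5)*(q - 4)*(q - 2)*(q + 2)*(q + 3)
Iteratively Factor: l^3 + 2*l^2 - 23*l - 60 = (l - 5)*(l^2 + 7*l + 12) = (l - 5)*(l + 4)*(l + 3)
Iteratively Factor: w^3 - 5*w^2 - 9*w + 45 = (w - 5)*(w^2 - 9) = (w - 5)*(w - 3)*(w + 3)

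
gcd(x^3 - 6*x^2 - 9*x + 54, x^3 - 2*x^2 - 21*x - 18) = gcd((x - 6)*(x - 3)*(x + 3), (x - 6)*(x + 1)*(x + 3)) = x^2 - 3*x - 18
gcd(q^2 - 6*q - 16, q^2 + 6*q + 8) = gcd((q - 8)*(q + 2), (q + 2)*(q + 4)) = q + 2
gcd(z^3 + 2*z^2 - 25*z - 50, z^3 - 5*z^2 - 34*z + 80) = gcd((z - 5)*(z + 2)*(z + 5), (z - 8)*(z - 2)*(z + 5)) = z + 5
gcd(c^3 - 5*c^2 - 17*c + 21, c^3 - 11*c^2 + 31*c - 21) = c^2 - 8*c + 7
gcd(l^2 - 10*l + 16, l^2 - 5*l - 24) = l - 8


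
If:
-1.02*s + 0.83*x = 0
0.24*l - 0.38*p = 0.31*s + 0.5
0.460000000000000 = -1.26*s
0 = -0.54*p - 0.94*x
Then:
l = 2.85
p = 0.78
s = -0.37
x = -0.45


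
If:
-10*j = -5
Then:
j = 1/2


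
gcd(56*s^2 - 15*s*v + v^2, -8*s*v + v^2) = 8*s - v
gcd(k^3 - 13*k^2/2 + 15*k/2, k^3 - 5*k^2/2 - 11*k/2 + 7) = 1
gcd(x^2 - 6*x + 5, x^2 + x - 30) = x - 5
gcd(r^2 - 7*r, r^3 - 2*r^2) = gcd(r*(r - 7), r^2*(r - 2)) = r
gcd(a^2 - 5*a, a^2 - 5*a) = a^2 - 5*a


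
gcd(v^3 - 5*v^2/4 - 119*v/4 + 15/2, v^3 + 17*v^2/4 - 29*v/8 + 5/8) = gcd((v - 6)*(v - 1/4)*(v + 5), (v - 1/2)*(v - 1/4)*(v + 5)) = v^2 + 19*v/4 - 5/4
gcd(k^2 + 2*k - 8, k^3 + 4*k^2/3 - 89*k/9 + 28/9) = k + 4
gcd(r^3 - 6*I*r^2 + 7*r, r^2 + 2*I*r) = r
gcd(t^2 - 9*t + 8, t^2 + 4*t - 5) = t - 1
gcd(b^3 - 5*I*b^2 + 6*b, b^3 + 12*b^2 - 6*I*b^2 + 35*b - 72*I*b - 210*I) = b - 6*I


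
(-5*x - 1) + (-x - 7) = -6*x - 8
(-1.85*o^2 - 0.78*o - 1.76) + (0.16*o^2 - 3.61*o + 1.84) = -1.69*o^2 - 4.39*o + 0.0800000000000001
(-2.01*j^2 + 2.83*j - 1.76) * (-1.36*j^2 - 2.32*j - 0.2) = 2.7336*j^4 + 0.814399999999999*j^3 - 3.77*j^2 + 3.5172*j + 0.352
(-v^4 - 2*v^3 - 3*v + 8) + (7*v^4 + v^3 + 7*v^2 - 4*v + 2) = 6*v^4 - v^3 + 7*v^2 - 7*v + 10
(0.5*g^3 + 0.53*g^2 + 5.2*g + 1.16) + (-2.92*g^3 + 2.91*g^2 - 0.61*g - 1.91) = -2.42*g^3 + 3.44*g^2 + 4.59*g - 0.75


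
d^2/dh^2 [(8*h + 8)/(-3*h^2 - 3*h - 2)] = 48*(-3*(h + 1)*(2*h + 1)^2 + (3*h + 2)*(3*h^2 + 3*h + 2))/(3*h^2 + 3*h + 2)^3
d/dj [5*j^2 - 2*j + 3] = 10*j - 2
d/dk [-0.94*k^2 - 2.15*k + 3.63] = -1.88*k - 2.15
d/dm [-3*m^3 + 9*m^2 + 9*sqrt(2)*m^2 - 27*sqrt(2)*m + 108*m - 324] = -9*m^2 + 18*m + 18*sqrt(2)*m - 27*sqrt(2) + 108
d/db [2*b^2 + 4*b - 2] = 4*b + 4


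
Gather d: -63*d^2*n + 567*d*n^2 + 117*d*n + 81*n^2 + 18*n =-63*d^2*n + d*(567*n^2 + 117*n) + 81*n^2 + 18*n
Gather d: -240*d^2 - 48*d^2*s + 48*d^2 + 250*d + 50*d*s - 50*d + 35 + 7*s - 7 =d^2*(-48*s - 192) + d*(50*s + 200) + 7*s + 28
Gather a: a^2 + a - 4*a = a^2 - 3*a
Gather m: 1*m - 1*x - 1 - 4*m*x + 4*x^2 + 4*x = m*(1 - 4*x) + 4*x^2 + 3*x - 1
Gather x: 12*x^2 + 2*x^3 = 2*x^3 + 12*x^2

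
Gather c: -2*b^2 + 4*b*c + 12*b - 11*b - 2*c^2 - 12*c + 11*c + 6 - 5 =-2*b^2 + b - 2*c^2 + c*(4*b - 1) + 1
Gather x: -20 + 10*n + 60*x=10*n + 60*x - 20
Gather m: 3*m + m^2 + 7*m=m^2 + 10*m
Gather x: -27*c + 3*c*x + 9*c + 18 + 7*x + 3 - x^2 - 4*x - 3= -18*c - x^2 + x*(3*c + 3) + 18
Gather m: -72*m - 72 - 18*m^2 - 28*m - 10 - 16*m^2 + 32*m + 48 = -34*m^2 - 68*m - 34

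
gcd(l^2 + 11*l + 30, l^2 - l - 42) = l + 6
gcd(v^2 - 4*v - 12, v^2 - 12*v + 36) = v - 6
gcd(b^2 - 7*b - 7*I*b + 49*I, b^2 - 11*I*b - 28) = b - 7*I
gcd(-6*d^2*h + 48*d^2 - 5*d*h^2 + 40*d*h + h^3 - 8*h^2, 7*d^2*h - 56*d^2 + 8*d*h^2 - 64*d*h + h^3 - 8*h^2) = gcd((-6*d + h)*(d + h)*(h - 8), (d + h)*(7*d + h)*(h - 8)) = d*h - 8*d + h^2 - 8*h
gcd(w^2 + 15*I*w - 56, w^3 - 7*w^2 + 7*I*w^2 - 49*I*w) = w + 7*I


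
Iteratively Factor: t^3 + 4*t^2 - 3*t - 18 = (t + 3)*(t^2 + t - 6) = (t - 2)*(t + 3)*(t + 3)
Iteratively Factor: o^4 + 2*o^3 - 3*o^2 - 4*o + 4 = (o + 2)*(o^3 - 3*o + 2) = (o + 2)^2*(o^2 - 2*o + 1) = (o - 1)*(o + 2)^2*(o - 1)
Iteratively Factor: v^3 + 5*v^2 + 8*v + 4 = (v + 2)*(v^2 + 3*v + 2) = (v + 2)^2*(v + 1)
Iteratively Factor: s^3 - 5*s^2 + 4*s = (s)*(s^2 - 5*s + 4) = s*(s - 1)*(s - 4)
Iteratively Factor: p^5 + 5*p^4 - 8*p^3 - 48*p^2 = (p + 4)*(p^4 + p^3 - 12*p^2) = p*(p + 4)*(p^3 + p^2 - 12*p) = p*(p + 4)^2*(p^2 - 3*p) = p^2*(p + 4)^2*(p - 3)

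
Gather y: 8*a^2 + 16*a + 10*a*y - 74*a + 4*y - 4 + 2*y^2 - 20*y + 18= 8*a^2 - 58*a + 2*y^2 + y*(10*a - 16) + 14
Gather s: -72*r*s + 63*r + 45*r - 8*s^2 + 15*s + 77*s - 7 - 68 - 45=108*r - 8*s^2 + s*(92 - 72*r) - 120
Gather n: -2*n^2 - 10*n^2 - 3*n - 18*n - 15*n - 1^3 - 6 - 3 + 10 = -12*n^2 - 36*n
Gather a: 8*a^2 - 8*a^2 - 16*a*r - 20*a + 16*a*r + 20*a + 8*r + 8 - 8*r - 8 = 0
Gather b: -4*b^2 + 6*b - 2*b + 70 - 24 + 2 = -4*b^2 + 4*b + 48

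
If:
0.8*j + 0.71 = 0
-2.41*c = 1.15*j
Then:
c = 0.42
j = -0.89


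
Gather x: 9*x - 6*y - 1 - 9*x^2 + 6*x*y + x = -9*x^2 + x*(6*y + 10) - 6*y - 1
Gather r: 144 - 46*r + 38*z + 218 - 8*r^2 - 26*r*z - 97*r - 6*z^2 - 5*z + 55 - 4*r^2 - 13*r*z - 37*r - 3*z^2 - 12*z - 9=-12*r^2 + r*(-39*z - 180) - 9*z^2 + 21*z + 408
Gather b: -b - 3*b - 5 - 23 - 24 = -4*b - 52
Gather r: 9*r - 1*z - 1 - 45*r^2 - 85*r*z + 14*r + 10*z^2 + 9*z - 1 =-45*r^2 + r*(23 - 85*z) + 10*z^2 + 8*z - 2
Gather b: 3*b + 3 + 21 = 3*b + 24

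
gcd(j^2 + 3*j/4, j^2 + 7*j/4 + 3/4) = j + 3/4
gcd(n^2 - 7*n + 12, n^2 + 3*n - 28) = n - 4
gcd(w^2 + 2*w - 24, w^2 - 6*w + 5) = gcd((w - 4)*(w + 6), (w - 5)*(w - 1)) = 1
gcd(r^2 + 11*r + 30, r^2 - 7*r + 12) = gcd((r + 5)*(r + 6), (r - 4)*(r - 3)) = 1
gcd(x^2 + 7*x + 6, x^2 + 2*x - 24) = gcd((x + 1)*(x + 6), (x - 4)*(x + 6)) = x + 6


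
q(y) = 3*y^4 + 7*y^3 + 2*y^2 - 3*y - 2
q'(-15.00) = -35838.00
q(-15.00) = 128743.00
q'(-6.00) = -1863.00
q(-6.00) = 2464.00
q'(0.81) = 20.40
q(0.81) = 1.89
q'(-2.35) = -52.16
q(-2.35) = 16.74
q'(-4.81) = -871.80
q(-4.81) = 885.55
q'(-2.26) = -43.30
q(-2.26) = 12.46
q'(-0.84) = 1.35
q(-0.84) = -0.72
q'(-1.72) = -8.81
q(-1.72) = -0.29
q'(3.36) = 702.72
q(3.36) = 658.40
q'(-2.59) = -80.98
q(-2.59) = 32.56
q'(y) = 12*y^3 + 21*y^2 + 4*y - 3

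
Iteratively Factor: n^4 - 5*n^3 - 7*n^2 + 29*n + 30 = (n + 1)*(n^3 - 6*n^2 - n + 30) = (n + 1)*(n + 2)*(n^2 - 8*n + 15) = (n - 5)*(n + 1)*(n + 2)*(n - 3)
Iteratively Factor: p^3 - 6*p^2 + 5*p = (p - 5)*(p^2 - p) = p*(p - 5)*(p - 1)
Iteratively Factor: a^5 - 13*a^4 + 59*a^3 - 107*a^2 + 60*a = (a)*(a^4 - 13*a^3 + 59*a^2 - 107*a + 60) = a*(a - 3)*(a^3 - 10*a^2 + 29*a - 20) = a*(a - 3)*(a - 1)*(a^2 - 9*a + 20) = a*(a - 5)*(a - 3)*(a - 1)*(a - 4)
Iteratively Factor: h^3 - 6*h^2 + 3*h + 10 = (h - 5)*(h^2 - h - 2) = (h - 5)*(h + 1)*(h - 2)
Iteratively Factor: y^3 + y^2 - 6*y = (y - 2)*(y^2 + 3*y) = y*(y - 2)*(y + 3)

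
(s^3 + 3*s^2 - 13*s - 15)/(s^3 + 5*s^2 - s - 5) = (s - 3)/(s - 1)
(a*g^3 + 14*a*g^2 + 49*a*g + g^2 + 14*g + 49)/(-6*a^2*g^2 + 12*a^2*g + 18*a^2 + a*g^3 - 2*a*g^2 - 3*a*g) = (-a*g^3 - 14*a*g^2 - 49*a*g - g^2 - 14*g - 49)/(a*(6*a*g^2 - 12*a*g - 18*a - g^3 + 2*g^2 + 3*g))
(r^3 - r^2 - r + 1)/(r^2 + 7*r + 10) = (r^3 - r^2 - r + 1)/(r^2 + 7*r + 10)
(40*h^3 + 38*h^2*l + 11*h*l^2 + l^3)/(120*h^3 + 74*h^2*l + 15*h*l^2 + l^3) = (2*h + l)/(6*h + l)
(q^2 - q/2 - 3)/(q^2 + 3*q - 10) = (q + 3/2)/(q + 5)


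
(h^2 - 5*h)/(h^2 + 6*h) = (h - 5)/(h + 6)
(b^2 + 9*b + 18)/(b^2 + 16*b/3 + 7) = 3*(b + 6)/(3*b + 7)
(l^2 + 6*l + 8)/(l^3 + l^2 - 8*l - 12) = (l + 4)/(l^2 - l - 6)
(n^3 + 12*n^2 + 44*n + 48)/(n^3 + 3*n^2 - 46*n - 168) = (n + 2)/(n - 7)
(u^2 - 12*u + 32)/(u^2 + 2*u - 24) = (u - 8)/(u + 6)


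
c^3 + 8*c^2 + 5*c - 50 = (c - 2)*(c + 5)^2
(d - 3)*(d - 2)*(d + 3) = d^3 - 2*d^2 - 9*d + 18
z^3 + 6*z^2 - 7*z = z*(z - 1)*(z + 7)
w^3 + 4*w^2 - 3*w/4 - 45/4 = (w - 3/2)*(w + 5/2)*(w + 3)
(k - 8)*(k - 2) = k^2 - 10*k + 16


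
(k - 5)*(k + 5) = k^2 - 25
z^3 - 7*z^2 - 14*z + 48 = (z - 8)*(z - 2)*(z + 3)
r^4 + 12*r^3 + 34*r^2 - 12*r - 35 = (r - 1)*(r + 1)*(r + 5)*(r + 7)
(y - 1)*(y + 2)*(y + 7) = y^3 + 8*y^2 + 5*y - 14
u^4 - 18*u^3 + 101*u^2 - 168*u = u*(u - 8)*(u - 7)*(u - 3)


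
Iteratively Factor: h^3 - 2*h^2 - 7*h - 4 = (h - 4)*(h^2 + 2*h + 1) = (h - 4)*(h + 1)*(h + 1)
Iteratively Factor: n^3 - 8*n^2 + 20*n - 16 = (n - 2)*(n^2 - 6*n + 8) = (n - 2)^2*(n - 4)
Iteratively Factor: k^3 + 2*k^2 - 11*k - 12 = (k - 3)*(k^2 + 5*k + 4) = (k - 3)*(k + 4)*(k + 1)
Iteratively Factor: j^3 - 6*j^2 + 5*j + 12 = (j - 3)*(j^2 - 3*j - 4) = (j - 3)*(j + 1)*(j - 4)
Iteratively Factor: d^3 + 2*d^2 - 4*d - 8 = (d - 2)*(d^2 + 4*d + 4) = (d - 2)*(d + 2)*(d + 2)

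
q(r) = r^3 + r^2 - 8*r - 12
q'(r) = 3*r^2 + 2*r - 8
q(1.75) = -17.58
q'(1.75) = 4.69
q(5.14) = 109.10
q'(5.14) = 81.54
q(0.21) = -13.63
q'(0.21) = -7.45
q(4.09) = 40.43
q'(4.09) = 50.36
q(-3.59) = -16.66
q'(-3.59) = 23.48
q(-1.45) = -1.35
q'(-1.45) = -4.59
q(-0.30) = -9.54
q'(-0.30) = -8.33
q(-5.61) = -112.21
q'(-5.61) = 75.20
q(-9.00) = -588.00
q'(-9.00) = 217.00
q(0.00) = -12.00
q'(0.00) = -8.00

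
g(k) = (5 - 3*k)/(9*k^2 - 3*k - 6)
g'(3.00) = 0.00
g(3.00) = -0.06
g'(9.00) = 0.00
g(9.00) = -0.03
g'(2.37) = -0.02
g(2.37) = -0.06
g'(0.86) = -6.60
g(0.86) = -1.26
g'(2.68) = -0.01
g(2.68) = -0.06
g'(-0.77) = 43.66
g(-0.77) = 4.44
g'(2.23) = -0.03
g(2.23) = -0.05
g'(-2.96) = 0.08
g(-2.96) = 0.17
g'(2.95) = 0.00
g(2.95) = -0.06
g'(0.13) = 0.56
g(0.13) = -0.74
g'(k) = (3 - 18*k)*(5 - 3*k)/(9*k^2 - 3*k - 6)^2 - 3/(9*k^2 - 3*k - 6)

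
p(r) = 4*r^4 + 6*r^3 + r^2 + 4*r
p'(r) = 16*r^3 + 18*r^2 + 2*r + 4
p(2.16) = 160.84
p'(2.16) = 253.54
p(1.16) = 22.59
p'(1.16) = 55.52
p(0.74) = 7.14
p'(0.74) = 21.82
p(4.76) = 2742.27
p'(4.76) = 2146.96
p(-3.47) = 327.40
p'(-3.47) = -454.71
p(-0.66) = -3.17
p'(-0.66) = 5.92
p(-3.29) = 252.64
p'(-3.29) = -377.53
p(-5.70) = 3120.93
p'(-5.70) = -2385.67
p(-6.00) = 3900.00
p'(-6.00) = -2816.00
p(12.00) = 93504.00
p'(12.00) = 30268.00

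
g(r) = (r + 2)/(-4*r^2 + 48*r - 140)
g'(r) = (r + 2)*(8*r - 48)/(-4*r^2 + 48*r - 140)^2 + 1/(-4*r^2 + 48*r - 140) = (-r^2 + 12*r + 2*(r - 6)*(r + 2) - 35)/(4*(r^2 - 12*r + 35)^2)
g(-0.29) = -0.01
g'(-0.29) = -0.01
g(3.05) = -0.16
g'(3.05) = -0.16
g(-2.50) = 0.00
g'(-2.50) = -0.00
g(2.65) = -0.11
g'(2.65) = -0.10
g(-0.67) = -0.01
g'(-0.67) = -0.01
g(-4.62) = 0.01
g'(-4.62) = -0.00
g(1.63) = -0.05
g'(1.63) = -0.04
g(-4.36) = 0.01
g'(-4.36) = -0.00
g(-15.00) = 0.01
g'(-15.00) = 0.00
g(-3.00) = 0.00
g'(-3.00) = 0.00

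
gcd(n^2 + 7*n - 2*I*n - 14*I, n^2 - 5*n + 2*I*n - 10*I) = 1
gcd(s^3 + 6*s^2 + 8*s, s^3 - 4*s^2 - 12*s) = s^2 + 2*s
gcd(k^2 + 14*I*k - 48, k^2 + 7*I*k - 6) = k + 6*I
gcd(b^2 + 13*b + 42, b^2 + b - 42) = b + 7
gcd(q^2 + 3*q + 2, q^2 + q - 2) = q + 2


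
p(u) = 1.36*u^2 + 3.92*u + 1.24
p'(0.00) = 3.92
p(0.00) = 1.24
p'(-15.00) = -36.88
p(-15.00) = 248.44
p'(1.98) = 9.31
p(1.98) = 14.33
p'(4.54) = 16.27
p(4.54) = 47.07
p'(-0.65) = 2.15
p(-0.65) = -0.73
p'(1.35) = 7.59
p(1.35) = 9.01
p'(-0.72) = 1.96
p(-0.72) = -0.88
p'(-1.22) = 0.60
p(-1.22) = -1.52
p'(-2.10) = -1.79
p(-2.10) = -0.99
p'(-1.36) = 0.22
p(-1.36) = -1.58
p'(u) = 2.72*u + 3.92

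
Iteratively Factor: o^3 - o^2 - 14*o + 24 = (o + 4)*(o^2 - 5*o + 6) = (o - 2)*(o + 4)*(o - 3)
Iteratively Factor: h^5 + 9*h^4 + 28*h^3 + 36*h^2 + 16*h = (h + 2)*(h^4 + 7*h^3 + 14*h^2 + 8*h) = (h + 2)*(h + 4)*(h^3 + 3*h^2 + 2*h) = h*(h + 2)*(h + 4)*(h^2 + 3*h + 2) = h*(h + 2)^2*(h + 4)*(h + 1)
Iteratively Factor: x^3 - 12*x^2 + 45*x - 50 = (x - 5)*(x^2 - 7*x + 10) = (x - 5)^2*(x - 2)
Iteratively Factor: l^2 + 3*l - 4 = (l + 4)*(l - 1)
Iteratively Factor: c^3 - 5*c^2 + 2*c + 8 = (c + 1)*(c^2 - 6*c + 8) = (c - 4)*(c + 1)*(c - 2)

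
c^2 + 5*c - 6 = (c - 1)*(c + 6)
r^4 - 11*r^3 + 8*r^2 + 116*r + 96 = (r - 8)*(r - 6)*(r + 1)*(r + 2)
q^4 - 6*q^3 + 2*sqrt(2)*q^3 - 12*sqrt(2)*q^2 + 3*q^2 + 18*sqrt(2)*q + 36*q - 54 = (q - 3)^2*(q - sqrt(2))*(q + 3*sqrt(2))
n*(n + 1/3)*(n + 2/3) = n^3 + n^2 + 2*n/9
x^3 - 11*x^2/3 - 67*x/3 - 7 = (x - 7)*(x + 1/3)*(x + 3)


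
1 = 1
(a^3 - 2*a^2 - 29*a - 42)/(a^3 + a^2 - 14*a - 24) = (a - 7)/(a - 4)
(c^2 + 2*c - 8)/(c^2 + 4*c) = (c - 2)/c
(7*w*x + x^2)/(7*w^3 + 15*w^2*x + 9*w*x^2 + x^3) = x/(w^2 + 2*w*x + x^2)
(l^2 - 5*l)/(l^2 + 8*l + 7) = l*(l - 5)/(l^2 + 8*l + 7)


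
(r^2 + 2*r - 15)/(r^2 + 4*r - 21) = (r + 5)/(r + 7)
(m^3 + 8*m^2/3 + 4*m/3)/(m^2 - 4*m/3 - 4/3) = m*(m + 2)/(m - 2)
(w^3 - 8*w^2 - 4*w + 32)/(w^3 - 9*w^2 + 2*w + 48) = (w - 2)/(w - 3)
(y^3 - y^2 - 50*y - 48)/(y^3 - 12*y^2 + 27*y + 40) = (y + 6)/(y - 5)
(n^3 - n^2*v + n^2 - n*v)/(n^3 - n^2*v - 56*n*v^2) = (-n^2 + n*v - n + v)/(-n^2 + n*v + 56*v^2)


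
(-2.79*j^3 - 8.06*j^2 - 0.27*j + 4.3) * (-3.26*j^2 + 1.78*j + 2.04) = 9.0954*j^5 + 21.3094*j^4 - 19.1582*j^3 - 30.941*j^2 + 7.1032*j + 8.772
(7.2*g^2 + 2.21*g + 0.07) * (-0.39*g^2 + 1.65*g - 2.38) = -2.808*g^4 + 11.0181*g^3 - 13.5168*g^2 - 5.1443*g - 0.1666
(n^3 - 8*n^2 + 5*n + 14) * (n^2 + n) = n^5 - 7*n^4 - 3*n^3 + 19*n^2 + 14*n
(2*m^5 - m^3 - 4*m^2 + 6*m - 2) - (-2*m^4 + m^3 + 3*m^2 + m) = 2*m^5 + 2*m^4 - 2*m^3 - 7*m^2 + 5*m - 2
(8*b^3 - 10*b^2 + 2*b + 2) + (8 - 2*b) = 8*b^3 - 10*b^2 + 10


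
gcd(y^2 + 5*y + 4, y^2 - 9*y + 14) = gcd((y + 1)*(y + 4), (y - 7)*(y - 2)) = 1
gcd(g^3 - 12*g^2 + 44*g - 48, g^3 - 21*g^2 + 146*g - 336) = g - 6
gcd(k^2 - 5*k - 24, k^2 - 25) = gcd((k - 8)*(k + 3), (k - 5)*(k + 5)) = 1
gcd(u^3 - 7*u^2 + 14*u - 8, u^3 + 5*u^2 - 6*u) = u - 1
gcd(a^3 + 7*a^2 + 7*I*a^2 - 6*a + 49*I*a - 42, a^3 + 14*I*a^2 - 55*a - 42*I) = a^2 + 7*I*a - 6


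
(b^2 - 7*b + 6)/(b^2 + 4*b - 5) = (b - 6)/(b + 5)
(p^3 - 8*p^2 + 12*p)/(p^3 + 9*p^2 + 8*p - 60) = p*(p - 6)/(p^2 + 11*p + 30)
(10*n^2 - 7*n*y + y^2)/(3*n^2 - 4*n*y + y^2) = (10*n^2 - 7*n*y + y^2)/(3*n^2 - 4*n*y + y^2)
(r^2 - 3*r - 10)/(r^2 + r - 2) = (r - 5)/(r - 1)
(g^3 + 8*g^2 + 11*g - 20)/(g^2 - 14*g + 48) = (g^3 + 8*g^2 + 11*g - 20)/(g^2 - 14*g + 48)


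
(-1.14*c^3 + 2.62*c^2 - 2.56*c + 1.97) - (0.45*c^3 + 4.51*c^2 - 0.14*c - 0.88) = -1.59*c^3 - 1.89*c^2 - 2.42*c + 2.85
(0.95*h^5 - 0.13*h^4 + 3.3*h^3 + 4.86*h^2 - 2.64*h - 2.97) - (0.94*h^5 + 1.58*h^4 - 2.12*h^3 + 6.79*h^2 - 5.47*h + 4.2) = 0.01*h^5 - 1.71*h^4 + 5.42*h^3 - 1.93*h^2 + 2.83*h - 7.17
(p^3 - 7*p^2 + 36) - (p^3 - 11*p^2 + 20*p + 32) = 4*p^2 - 20*p + 4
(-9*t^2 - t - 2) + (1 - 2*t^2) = -11*t^2 - t - 1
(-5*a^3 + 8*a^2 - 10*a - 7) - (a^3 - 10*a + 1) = -6*a^3 + 8*a^2 - 8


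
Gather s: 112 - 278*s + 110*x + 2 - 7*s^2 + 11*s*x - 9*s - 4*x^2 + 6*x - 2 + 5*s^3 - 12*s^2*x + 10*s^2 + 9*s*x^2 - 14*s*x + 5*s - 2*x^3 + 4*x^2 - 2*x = 5*s^3 + s^2*(3 - 12*x) + s*(9*x^2 - 3*x - 282) - 2*x^3 + 114*x + 112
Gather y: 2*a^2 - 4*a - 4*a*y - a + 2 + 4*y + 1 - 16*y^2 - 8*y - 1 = 2*a^2 - 5*a - 16*y^2 + y*(-4*a - 4) + 2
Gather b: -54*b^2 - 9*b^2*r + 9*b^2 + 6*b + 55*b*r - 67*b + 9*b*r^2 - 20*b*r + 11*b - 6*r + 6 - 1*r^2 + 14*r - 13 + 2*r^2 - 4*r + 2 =b^2*(-9*r - 45) + b*(9*r^2 + 35*r - 50) + r^2 + 4*r - 5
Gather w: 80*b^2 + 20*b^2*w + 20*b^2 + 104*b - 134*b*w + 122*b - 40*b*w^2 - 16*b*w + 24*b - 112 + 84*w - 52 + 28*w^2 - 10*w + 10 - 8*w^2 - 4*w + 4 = 100*b^2 + 250*b + w^2*(20 - 40*b) + w*(20*b^2 - 150*b + 70) - 150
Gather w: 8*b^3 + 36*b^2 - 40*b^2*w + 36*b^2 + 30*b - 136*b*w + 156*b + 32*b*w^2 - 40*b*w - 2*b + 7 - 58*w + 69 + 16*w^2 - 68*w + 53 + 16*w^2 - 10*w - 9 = 8*b^3 + 72*b^2 + 184*b + w^2*(32*b + 32) + w*(-40*b^2 - 176*b - 136) + 120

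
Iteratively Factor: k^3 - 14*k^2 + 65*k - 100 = (k - 5)*(k^2 - 9*k + 20) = (k - 5)*(k - 4)*(k - 5)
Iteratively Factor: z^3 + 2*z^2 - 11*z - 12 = (z + 1)*(z^2 + z - 12) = (z - 3)*(z + 1)*(z + 4)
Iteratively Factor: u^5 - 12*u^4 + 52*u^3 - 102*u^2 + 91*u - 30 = (u - 2)*(u^4 - 10*u^3 + 32*u^2 - 38*u + 15) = (u - 5)*(u - 2)*(u^3 - 5*u^2 + 7*u - 3) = (u - 5)*(u - 3)*(u - 2)*(u^2 - 2*u + 1) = (u - 5)*(u - 3)*(u - 2)*(u - 1)*(u - 1)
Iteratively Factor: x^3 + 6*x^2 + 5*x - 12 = (x + 4)*(x^2 + 2*x - 3) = (x + 3)*(x + 4)*(x - 1)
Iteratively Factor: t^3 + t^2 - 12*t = (t - 3)*(t^2 + 4*t) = t*(t - 3)*(t + 4)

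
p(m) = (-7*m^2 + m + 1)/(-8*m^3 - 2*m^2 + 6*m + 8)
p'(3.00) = -0.11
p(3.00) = 0.28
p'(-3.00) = -0.14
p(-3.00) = -0.35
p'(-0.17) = 0.41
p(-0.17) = 0.09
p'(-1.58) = -0.44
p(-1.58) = -0.72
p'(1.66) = -0.98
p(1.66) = 0.69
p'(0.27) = -0.33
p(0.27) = 0.08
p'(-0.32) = 0.90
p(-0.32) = -0.01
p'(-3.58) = -0.09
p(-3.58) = -0.28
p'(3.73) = -0.06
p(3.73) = 0.22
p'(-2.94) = -0.14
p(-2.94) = -0.35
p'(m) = (1 - 14*m)/(-8*m^3 - 2*m^2 + 6*m + 8) + (-7*m^2 + m + 1)*(24*m^2 + 4*m - 6)/(-8*m^3 - 2*m^2 + 6*m + 8)^2 = (-28*m^4 + 8*m^3 - 8*m^2 - 54*m + 1)/(2*(16*m^6 + 8*m^5 - 23*m^4 - 38*m^3 + m^2 + 24*m + 16))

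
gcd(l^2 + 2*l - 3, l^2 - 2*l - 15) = l + 3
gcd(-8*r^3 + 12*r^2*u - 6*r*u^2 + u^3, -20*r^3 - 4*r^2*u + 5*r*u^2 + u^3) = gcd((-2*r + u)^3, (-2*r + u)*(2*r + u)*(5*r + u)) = 2*r - u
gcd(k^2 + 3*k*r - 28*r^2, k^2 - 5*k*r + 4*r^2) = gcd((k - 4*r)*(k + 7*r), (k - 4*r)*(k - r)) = -k + 4*r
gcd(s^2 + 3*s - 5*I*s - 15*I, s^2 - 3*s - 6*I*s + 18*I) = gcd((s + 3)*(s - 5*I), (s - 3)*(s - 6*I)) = 1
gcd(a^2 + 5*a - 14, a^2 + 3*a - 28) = a + 7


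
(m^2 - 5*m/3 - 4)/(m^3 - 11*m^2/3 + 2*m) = (3*m + 4)/(m*(3*m - 2))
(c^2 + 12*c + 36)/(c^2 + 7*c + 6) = (c + 6)/(c + 1)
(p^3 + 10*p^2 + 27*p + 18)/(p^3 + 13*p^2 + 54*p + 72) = (p + 1)/(p + 4)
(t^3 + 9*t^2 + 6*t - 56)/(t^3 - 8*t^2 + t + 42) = (t^3 + 9*t^2 + 6*t - 56)/(t^3 - 8*t^2 + t + 42)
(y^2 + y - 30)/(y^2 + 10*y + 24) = (y - 5)/(y + 4)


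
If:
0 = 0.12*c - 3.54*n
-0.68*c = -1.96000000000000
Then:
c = 2.88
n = 0.10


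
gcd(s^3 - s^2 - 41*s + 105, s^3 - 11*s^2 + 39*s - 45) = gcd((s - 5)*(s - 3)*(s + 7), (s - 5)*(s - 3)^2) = s^2 - 8*s + 15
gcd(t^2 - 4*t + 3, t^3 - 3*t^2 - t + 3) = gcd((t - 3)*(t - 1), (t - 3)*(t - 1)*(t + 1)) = t^2 - 4*t + 3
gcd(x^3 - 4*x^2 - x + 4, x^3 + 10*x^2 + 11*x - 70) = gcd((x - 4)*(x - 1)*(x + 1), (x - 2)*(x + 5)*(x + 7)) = 1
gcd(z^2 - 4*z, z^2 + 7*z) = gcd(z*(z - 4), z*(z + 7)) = z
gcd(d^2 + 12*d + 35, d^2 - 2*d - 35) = d + 5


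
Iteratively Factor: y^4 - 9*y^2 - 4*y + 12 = (y - 3)*(y^3 + 3*y^2 - 4) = (y - 3)*(y + 2)*(y^2 + y - 2) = (y - 3)*(y - 1)*(y + 2)*(y + 2)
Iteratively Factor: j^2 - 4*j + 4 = (j - 2)*(j - 2)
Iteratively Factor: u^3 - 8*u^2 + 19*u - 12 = (u - 4)*(u^2 - 4*u + 3) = (u - 4)*(u - 1)*(u - 3)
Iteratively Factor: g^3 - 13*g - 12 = (g + 3)*(g^2 - 3*g - 4) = (g + 1)*(g + 3)*(g - 4)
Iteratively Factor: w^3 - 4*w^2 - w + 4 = (w + 1)*(w^2 - 5*w + 4) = (w - 4)*(w + 1)*(w - 1)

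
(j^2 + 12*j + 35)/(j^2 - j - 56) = (j + 5)/(j - 8)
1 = 1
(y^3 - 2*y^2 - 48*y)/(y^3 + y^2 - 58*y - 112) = y*(y + 6)/(y^2 + 9*y + 14)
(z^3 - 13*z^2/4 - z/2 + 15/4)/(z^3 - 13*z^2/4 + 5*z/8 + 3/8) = 2*(4*z^2 - z - 5)/(8*z^2 - 2*z - 1)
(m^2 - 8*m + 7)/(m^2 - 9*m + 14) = (m - 1)/(m - 2)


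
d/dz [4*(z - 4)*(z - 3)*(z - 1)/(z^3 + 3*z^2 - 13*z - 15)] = 4*(11*z^2 + 2*z - 49)/(z^4 + 12*z^3 + 46*z^2 + 60*z + 25)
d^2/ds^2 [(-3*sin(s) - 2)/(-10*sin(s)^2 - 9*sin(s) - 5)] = (-300*sin(s)^5 - 530*sin(s)^4 + 960*sin(s)^3 + 1573*sin(s)^2 + 195*sin(s) - 146)/(10*sin(s)^2 + 9*sin(s) + 5)^3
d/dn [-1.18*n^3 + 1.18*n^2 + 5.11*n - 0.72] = -3.54*n^2 + 2.36*n + 5.11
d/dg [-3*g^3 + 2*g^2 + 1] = g*(4 - 9*g)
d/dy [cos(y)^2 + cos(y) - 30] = -sin(y) - sin(2*y)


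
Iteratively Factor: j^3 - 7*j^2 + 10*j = (j - 2)*(j^2 - 5*j) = (j - 5)*(j - 2)*(j)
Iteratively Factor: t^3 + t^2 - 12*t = (t + 4)*(t^2 - 3*t) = t*(t + 4)*(t - 3)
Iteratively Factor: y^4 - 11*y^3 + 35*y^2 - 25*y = (y - 5)*(y^3 - 6*y^2 + 5*y) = (y - 5)*(y - 1)*(y^2 - 5*y) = y*(y - 5)*(y - 1)*(y - 5)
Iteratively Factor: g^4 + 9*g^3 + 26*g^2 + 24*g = (g + 3)*(g^3 + 6*g^2 + 8*g) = g*(g + 3)*(g^2 + 6*g + 8) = g*(g + 2)*(g + 3)*(g + 4)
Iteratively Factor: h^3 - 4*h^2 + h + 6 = (h + 1)*(h^2 - 5*h + 6) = (h - 2)*(h + 1)*(h - 3)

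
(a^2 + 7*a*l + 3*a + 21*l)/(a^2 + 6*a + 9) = (a + 7*l)/(a + 3)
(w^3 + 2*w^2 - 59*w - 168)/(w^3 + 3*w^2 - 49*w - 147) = (w - 8)/(w - 7)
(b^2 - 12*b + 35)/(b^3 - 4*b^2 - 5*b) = (b - 7)/(b*(b + 1))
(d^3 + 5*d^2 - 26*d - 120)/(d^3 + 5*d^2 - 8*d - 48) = (d^2 + d - 30)/(d^2 + d - 12)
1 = 1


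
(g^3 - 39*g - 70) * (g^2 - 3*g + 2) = g^5 - 3*g^4 - 37*g^3 + 47*g^2 + 132*g - 140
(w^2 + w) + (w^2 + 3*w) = 2*w^2 + 4*w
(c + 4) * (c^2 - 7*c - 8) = c^3 - 3*c^2 - 36*c - 32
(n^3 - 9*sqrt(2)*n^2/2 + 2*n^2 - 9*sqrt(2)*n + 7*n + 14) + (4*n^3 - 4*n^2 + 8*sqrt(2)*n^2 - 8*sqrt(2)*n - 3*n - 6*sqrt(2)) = 5*n^3 - 2*n^2 + 7*sqrt(2)*n^2/2 - 17*sqrt(2)*n + 4*n - 6*sqrt(2) + 14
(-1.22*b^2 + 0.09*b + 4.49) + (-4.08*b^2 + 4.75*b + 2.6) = -5.3*b^2 + 4.84*b + 7.09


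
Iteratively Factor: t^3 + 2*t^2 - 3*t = (t)*(t^2 + 2*t - 3) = t*(t + 3)*(t - 1)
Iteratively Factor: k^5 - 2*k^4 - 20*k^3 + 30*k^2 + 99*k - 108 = (k - 1)*(k^4 - k^3 - 21*k^2 + 9*k + 108) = (k - 1)*(k + 3)*(k^3 - 4*k^2 - 9*k + 36) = (k - 3)*(k - 1)*(k + 3)*(k^2 - k - 12) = (k - 4)*(k - 3)*(k - 1)*(k + 3)*(k + 3)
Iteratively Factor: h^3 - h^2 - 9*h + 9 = (h + 3)*(h^2 - 4*h + 3) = (h - 1)*(h + 3)*(h - 3)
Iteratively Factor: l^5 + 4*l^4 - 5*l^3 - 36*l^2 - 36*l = (l - 3)*(l^4 + 7*l^3 + 16*l^2 + 12*l) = (l - 3)*(l + 2)*(l^3 + 5*l^2 + 6*l) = (l - 3)*(l + 2)*(l + 3)*(l^2 + 2*l) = (l - 3)*(l + 2)^2*(l + 3)*(l)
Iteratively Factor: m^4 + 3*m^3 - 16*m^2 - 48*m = (m + 3)*(m^3 - 16*m) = (m - 4)*(m + 3)*(m^2 + 4*m) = (m - 4)*(m + 3)*(m + 4)*(m)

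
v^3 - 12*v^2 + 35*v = v*(v - 7)*(v - 5)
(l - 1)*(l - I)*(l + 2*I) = l^3 - l^2 + I*l^2 + 2*l - I*l - 2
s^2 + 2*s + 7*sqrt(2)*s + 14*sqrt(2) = (s + 2)*(s + 7*sqrt(2))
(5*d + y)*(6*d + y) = 30*d^2 + 11*d*y + y^2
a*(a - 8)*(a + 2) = a^3 - 6*a^2 - 16*a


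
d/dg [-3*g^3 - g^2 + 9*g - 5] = -9*g^2 - 2*g + 9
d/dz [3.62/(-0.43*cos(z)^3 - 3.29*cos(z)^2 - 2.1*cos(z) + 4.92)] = (4.6698*sin(z)^2 - 23.8196*cos(z) - 12.2718)*sin(z)/(0.43*cos(z)^3 + 3.29*cos(z)^2 + 2.1*cos(z) - 4.92)^2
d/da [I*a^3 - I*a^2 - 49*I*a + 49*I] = I*(3*a^2 - 2*a - 49)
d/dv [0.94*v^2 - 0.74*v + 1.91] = 1.88*v - 0.74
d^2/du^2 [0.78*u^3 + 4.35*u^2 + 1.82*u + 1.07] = 4.68*u + 8.7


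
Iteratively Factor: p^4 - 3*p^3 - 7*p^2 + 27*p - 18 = (p - 2)*(p^3 - p^2 - 9*p + 9) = (p - 3)*(p - 2)*(p^2 + 2*p - 3) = (p - 3)*(p - 2)*(p - 1)*(p + 3)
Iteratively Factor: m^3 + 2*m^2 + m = (m + 1)*(m^2 + m) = m*(m + 1)*(m + 1)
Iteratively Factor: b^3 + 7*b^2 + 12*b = (b)*(b^2 + 7*b + 12) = b*(b + 3)*(b + 4)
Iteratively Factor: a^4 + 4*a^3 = (a)*(a^3 + 4*a^2) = a^2*(a^2 + 4*a) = a^3*(a + 4)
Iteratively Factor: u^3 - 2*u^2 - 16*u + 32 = (u + 4)*(u^2 - 6*u + 8) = (u - 4)*(u + 4)*(u - 2)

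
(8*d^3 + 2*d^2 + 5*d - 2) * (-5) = -40*d^3 - 10*d^2 - 25*d + 10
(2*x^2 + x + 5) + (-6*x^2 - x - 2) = 3 - 4*x^2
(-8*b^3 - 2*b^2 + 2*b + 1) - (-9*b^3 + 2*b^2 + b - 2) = b^3 - 4*b^2 + b + 3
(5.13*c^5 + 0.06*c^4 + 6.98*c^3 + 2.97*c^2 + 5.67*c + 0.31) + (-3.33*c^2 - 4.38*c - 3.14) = 5.13*c^5 + 0.06*c^4 + 6.98*c^3 - 0.36*c^2 + 1.29*c - 2.83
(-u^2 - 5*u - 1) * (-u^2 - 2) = u^4 + 5*u^3 + 3*u^2 + 10*u + 2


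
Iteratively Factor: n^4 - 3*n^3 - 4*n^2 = (n)*(n^3 - 3*n^2 - 4*n) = n*(n + 1)*(n^2 - 4*n) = n^2*(n + 1)*(n - 4)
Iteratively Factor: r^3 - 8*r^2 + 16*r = (r)*(r^2 - 8*r + 16) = r*(r - 4)*(r - 4)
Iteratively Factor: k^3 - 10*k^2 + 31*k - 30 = (k - 3)*(k^2 - 7*k + 10) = (k - 3)*(k - 2)*(k - 5)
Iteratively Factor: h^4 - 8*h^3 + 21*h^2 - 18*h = (h)*(h^3 - 8*h^2 + 21*h - 18) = h*(h - 3)*(h^2 - 5*h + 6) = h*(h - 3)*(h - 2)*(h - 3)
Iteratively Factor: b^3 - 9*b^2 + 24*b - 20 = (b - 2)*(b^2 - 7*b + 10) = (b - 5)*(b - 2)*(b - 2)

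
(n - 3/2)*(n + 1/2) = n^2 - n - 3/4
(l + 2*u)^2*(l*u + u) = l^3*u + 4*l^2*u^2 + l^2*u + 4*l*u^3 + 4*l*u^2 + 4*u^3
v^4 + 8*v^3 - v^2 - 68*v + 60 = (v - 2)*(v - 1)*(v + 5)*(v + 6)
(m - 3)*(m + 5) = m^2 + 2*m - 15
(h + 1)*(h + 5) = h^2 + 6*h + 5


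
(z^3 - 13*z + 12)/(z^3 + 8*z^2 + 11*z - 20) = (z - 3)/(z + 5)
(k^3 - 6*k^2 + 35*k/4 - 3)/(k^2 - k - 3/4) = (2*k^2 - 9*k + 4)/(2*k + 1)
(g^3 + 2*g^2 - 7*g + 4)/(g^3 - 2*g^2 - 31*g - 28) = (g^2 - 2*g + 1)/(g^2 - 6*g - 7)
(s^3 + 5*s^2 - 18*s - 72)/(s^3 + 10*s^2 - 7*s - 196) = (s^2 + 9*s + 18)/(s^2 + 14*s + 49)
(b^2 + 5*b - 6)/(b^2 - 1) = (b + 6)/(b + 1)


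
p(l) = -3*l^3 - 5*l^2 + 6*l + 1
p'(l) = -9*l^2 - 10*l + 6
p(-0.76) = -5.13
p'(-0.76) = 8.40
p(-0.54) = -3.23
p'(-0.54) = 8.78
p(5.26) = -542.37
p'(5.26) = -295.61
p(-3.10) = 23.72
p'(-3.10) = -49.49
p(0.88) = 0.36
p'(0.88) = -9.77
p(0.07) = 1.39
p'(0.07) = 5.26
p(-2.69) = 7.07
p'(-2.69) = -32.22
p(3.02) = -109.11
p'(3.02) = -106.28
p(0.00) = 1.00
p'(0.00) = 6.00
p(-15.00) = 8911.00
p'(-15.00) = -1869.00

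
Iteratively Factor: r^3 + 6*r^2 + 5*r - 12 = (r + 3)*(r^2 + 3*r - 4) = (r - 1)*(r + 3)*(r + 4)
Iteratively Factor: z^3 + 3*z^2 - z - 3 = (z - 1)*(z^2 + 4*z + 3) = (z - 1)*(z + 3)*(z + 1)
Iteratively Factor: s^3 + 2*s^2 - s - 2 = (s + 2)*(s^2 - 1) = (s + 1)*(s + 2)*(s - 1)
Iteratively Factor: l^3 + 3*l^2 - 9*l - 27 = (l - 3)*(l^2 + 6*l + 9) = (l - 3)*(l + 3)*(l + 3)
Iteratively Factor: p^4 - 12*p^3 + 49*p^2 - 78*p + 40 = (p - 4)*(p^3 - 8*p^2 + 17*p - 10) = (p - 4)*(p - 1)*(p^2 - 7*p + 10) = (p - 4)*(p - 2)*(p - 1)*(p - 5)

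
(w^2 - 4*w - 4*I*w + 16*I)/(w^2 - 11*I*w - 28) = (w - 4)/(w - 7*I)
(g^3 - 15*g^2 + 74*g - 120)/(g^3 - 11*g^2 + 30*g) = (g - 4)/g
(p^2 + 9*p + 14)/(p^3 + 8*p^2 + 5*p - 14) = 1/(p - 1)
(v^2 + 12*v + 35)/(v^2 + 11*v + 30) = (v + 7)/(v + 6)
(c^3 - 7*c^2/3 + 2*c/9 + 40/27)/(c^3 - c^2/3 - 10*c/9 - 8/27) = (3*c - 5)/(3*c + 1)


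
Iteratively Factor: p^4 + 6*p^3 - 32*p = (p - 2)*(p^3 + 8*p^2 + 16*p) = (p - 2)*(p + 4)*(p^2 + 4*p) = p*(p - 2)*(p + 4)*(p + 4)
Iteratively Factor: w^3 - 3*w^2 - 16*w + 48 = (w + 4)*(w^2 - 7*w + 12) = (w - 3)*(w + 4)*(w - 4)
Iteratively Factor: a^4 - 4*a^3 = (a)*(a^3 - 4*a^2) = a^2*(a^2 - 4*a) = a^2*(a - 4)*(a)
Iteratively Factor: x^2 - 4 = (x - 2)*(x + 2)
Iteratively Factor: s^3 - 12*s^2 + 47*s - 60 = (s - 4)*(s^2 - 8*s + 15) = (s - 5)*(s - 4)*(s - 3)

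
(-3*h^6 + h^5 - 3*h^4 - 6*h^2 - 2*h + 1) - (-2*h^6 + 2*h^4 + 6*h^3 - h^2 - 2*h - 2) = -h^6 + h^5 - 5*h^4 - 6*h^3 - 5*h^2 + 3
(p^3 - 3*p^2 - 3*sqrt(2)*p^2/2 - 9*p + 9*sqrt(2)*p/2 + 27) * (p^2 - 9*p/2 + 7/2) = p^5 - 15*p^4/2 - 3*sqrt(2)*p^4/2 + 8*p^3 + 45*sqrt(2)*p^3/4 - 51*sqrt(2)*p^2/2 + 57*p^2 - 153*p + 63*sqrt(2)*p/4 + 189/2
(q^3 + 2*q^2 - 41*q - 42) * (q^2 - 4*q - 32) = q^5 - 2*q^4 - 81*q^3 + 58*q^2 + 1480*q + 1344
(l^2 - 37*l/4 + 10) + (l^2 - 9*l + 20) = 2*l^2 - 73*l/4 + 30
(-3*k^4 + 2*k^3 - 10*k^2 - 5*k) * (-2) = 6*k^4 - 4*k^3 + 20*k^2 + 10*k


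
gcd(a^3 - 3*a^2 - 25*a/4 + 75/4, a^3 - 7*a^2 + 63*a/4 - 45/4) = a^2 - 11*a/2 + 15/2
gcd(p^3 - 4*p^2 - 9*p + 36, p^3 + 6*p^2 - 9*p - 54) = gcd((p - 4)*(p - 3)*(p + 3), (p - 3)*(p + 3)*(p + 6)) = p^2 - 9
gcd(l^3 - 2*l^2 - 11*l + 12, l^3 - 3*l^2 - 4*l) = l - 4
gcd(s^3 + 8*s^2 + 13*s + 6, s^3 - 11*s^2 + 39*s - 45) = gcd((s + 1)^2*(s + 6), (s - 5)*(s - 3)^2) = 1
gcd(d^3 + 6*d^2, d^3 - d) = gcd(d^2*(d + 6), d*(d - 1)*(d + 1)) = d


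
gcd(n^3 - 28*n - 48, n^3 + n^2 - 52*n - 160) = n + 4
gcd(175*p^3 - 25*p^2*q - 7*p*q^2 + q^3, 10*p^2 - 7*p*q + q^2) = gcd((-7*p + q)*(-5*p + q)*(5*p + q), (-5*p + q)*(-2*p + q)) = 5*p - q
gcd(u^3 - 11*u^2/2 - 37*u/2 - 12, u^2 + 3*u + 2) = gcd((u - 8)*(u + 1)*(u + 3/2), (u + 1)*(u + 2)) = u + 1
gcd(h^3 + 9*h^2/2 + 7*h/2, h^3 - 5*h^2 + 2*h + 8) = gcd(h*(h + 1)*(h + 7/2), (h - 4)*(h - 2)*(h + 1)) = h + 1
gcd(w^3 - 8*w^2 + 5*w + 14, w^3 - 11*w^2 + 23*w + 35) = w^2 - 6*w - 7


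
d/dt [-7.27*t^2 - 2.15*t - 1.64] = -14.54*t - 2.15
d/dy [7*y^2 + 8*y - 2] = 14*y + 8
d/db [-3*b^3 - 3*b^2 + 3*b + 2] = -9*b^2 - 6*b + 3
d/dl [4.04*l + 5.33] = 4.04000000000000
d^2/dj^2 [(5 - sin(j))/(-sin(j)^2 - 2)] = (-9*sin(j)^5 + 20*sin(j)^4 - 70*sin(j)^2 - sin(j)/2 - 6*sin(3*j) + sin(5*j)/2 + 20)/(sin(j)^2 + 2)^3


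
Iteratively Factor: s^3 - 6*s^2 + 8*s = (s - 2)*(s^2 - 4*s) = s*(s - 2)*(s - 4)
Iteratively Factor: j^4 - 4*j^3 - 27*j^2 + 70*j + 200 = (j + 2)*(j^3 - 6*j^2 - 15*j + 100) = (j - 5)*(j + 2)*(j^2 - j - 20) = (j - 5)^2*(j + 2)*(j + 4)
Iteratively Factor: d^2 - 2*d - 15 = (d - 5)*(d + 3)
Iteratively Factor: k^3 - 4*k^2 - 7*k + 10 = (k + 2)*(k^2 - 6*k + 5) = (k - 1)*(k + 2)*(k - 5)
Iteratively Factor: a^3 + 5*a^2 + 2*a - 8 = (a + 4)*(a^2 + a - 2) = (a - 1)*(a + 4)*(a + 2)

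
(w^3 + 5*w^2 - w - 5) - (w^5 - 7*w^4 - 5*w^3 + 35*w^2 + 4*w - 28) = -w^5 + 7*w^4 + 6*w^3 - 30*w^2 - 5*w + 23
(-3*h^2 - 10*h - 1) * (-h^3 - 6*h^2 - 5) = 3*h^5 + 28*h^4 + 61*h^3 + 21*h^2 + 50*h + 5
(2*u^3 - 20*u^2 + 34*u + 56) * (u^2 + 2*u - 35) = 2*u^5 - 16*u^4 - 76*u^3 + 824*u^2 - 1078*u - 1960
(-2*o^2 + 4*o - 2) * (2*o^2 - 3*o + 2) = -4*o^4 + 14*o^3 - 20*o^2 + 14*o - 4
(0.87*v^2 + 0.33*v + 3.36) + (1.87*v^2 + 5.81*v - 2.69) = 2.74*v^2 + 6.14*v + 0.67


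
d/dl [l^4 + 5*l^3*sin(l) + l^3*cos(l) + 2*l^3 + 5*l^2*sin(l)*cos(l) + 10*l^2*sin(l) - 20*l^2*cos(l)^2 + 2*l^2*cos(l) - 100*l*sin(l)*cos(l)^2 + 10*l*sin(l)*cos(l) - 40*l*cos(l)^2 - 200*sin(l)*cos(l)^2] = -l^3*sin(l) + 5*l^3*cos(l) + 4*l^3 + 20*l^2*sin(2*l) + 13*sqrt(2)*l^2*sin(l + pi/4) + 5*l^2*cos(2*l) + 6*l^2 + 20*l*sin(l) + 45*l*sin(2*l) - 21*l*cos(l) - 10*l*cos(2*l) - 75*l*cos(3*l) - 20*l - 25*sin(l) + 5*sin(2*l) - 25*sin(3*l) - 50*cos(l) - 20*cos(2*l) - 150*cos(3*l) - 20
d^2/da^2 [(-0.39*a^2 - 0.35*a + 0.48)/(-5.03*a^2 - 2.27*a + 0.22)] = (8.804512*a^3 - 70.277148*a^2 - 30.560268*a - 5.621788)/(127.263527*a^6 + 172.299129*a^5 + 61.058667*a^4 - 3.374809*a^3 - 2.670558*a^2 + 0.329604*a - 0.010648)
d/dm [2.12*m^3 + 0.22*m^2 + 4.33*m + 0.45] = 6.36*m^2 + 0.44*m + 4.33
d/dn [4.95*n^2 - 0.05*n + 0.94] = 9.9*n - 0.05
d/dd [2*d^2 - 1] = 4*d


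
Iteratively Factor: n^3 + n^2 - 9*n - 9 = (n - 3)*(n^2 + 4*n + 3) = (n - 3)*(n + 3)*(n + 1)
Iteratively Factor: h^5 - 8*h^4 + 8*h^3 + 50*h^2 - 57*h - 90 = (h - 3)*(h^4 - 5*h^3 - 7*h^2 + 29*h + 30) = (h - 3)^2*(h^3 - 2*h^2 - 13*h - 10) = (h - 3)^2*(h + 2)*(h^2 - 4*h - 5) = (h - 5)*(h - 3)^2*(h + 2)*(h + 1)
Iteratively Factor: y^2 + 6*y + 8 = (y + 2)*(y + 4)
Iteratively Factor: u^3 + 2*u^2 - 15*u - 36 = (u + 3)*(u^2 - u - 12) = (u - 4)*(u + 3)*(u + 3)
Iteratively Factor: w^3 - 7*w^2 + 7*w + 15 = (w - 5)*(w^2 - 2*w - 3) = (w - 5)*(w - 3)*(w + 1)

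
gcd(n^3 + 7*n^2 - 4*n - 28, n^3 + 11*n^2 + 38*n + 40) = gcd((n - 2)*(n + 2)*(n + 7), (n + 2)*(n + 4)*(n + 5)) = n + 2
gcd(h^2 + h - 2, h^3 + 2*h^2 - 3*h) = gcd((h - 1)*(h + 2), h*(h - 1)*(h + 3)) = h - 1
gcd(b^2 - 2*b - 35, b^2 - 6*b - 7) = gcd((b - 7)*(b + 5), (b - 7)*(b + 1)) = b - 7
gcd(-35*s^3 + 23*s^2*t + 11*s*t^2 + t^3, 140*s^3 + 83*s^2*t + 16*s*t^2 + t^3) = 35*s^2 + 12*s*t + t^2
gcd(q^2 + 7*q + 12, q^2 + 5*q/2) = 1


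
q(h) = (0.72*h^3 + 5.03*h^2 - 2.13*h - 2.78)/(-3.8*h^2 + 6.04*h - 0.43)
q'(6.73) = -0.12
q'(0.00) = 95.77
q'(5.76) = -0.09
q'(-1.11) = 0.40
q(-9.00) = 0.28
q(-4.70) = -0.39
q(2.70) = -3.58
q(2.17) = -4.53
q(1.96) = -5.58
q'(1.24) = 19.66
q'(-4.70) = -0.13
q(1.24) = 3.03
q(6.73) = -3.26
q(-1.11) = -0.41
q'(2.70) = 0.93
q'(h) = (7.6*h - 6.04)*(0.72*h^3 + 5.03*h^2 - 2.13*h - 2.78)/(-3.8*h^2 + 6.04*h - 0.43)^2 + (2.16*h^2 + 10.06*h - 2.13)/(-3.8*h^2 + 6.04*h - 0.43)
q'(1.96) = 7.37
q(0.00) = 6.47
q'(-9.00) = -0.17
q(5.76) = -3.16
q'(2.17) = 3.35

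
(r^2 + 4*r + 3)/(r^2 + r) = (r + 3)/r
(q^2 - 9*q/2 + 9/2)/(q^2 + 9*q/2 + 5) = (2*q^2 - 9*q + 9)/(2*q^2 + 9*q + 10)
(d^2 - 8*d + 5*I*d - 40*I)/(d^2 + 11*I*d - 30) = (d - 8)/(d + 6*I)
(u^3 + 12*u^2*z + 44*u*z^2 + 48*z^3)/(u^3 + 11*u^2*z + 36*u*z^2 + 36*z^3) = (u + 4*z)/(u + 3*z)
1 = 1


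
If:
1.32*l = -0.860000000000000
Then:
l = -0.65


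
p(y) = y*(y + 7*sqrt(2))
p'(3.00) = 15.90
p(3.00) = 38.70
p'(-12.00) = -14.10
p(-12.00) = 25.21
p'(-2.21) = 5.48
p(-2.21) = -16.99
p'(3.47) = 16.84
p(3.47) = 46.39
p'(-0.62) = 8.66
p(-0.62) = -5.75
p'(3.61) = 17.12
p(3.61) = 48.77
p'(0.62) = 11.14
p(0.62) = 6.52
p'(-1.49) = 6.92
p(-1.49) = -12.53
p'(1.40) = 12.70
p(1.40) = 15.82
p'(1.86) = 13.62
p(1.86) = 21.87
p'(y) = 2*y + 7*sqrt(2)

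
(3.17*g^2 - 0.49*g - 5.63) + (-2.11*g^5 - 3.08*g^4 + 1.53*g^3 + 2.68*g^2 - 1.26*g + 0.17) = -2.11*g^5 - 3.08*g^4 + 1.53*g^3 + 5.85*g^2 - 1.75*g - 5.46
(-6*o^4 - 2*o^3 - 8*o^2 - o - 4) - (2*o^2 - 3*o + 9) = -6*o^4 - 2*o^3 - 10*o^2 + 2*o - 13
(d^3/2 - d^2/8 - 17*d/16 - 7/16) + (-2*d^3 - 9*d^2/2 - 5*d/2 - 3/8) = -3*d^3/2 - 37*d^2/8 - 57*d/16 - 13/16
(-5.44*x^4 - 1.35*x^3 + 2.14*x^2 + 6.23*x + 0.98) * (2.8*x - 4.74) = -15.232*x^5 + 22.0056*x^4 + 12.391*x^3 + 7.3004*x^2 - 26.7862*x - 4.6452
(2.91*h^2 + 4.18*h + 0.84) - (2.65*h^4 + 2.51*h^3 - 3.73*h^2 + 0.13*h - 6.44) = -2.65*h^4 - 2.51*h^3 + 6.64*h^2 + 4.05*h + 7.28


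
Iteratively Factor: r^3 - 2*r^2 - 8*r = (r - 4)*(r^2 + 2*r) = r*(r - 4)*(r + 2)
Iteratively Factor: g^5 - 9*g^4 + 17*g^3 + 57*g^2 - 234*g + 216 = (g + 3)*(g^4 - 12*g^3 + 53*g^2 - 102*g + 72) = (g - 3)*(g + 3)*(g^3 - 9*g^2 + 26*g - 24) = (g - 3)*(g - 2)*(g + 3)*(g^2 - 7*g + 12) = (g - 3)^2*(g - 2)*(g + 3)*(g - 4)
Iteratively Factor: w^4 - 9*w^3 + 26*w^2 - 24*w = (w - 2)*(w^3 - 7*w^2 + 12*w) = (w - 4)*(w - 2)*(w^2 - 3*w) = (w - 4)*(w - 3)*(w - 2)*(w)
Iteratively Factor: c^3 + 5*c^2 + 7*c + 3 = (c + 3)*(c^2 + 2*c + 1) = (c + 1)*(c + 3)*(c + 1)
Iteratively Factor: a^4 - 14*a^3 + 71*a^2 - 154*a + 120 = (a - 3)*(a^3 - 11*a^2 + 38*a - 40) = (a - 4)*(a - 3)*(a^2 - 7*a + 10) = (a - 5)*(a - 4)*(a - 3)*(a - 2)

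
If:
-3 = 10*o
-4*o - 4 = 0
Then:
No Solution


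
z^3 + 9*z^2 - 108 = (z - 3)*(z + 6)^2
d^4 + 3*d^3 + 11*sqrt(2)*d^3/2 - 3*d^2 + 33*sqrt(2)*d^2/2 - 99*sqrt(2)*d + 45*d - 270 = (d - 3)*(d + 6)*(d + 5*sqrt(2)/2)*(d + 3*sqrt(2))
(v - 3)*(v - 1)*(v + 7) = v^3 + 3*v^2 - 25*v + 21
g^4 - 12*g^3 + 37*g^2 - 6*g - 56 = (g - 7)*(g - 4)*(g - 2)*(g + 1)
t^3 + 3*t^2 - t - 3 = (t - 1)*(t + 1)*(t + 3)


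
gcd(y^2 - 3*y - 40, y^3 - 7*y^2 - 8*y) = y - 8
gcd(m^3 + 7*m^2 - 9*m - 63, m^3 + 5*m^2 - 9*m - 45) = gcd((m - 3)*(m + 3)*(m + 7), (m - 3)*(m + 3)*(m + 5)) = m^2 - 9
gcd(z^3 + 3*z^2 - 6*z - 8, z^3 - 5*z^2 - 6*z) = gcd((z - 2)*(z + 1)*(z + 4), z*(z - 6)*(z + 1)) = z + 1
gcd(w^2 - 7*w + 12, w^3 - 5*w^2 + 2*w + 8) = w - 4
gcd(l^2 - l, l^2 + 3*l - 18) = 1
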